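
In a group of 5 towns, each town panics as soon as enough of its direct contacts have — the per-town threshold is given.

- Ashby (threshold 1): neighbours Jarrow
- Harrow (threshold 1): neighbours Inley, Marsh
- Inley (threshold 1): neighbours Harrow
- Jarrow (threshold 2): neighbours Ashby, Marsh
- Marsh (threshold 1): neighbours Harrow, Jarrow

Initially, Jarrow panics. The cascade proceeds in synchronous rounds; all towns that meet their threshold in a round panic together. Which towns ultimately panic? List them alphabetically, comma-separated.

Ashby, Harrow, Inley, Jarrow, Marsh

Round 1 — Jarrow panics (initial).
Round 2 — checking thresholds:
  Ashby: 1 of 1 neighbours ≥ 1, panics.
  Marsh: 1 of 2 neighbours ≥ 1, panics.
Round 3 — checking thresholds:
  Harrow: 1 of 2 neighbours ≥ 1, panics.
Round 4 — checking thresholds:
  Inley: 1 of 1 neighbours ≥ 1, panics.
Round 5 — no new panics; cascade stops.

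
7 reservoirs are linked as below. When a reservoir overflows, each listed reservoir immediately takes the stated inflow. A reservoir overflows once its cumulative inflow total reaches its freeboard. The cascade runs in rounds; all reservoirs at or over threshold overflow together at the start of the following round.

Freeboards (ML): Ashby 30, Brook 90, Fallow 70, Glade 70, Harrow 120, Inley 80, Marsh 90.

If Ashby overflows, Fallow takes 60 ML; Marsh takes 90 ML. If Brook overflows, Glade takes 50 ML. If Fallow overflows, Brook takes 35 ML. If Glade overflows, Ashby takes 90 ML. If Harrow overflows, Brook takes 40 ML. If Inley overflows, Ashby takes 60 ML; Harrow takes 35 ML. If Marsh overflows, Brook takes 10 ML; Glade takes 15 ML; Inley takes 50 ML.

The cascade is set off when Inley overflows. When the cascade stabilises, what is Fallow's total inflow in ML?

Round 1 — Inley overflows (initial).
  Ashby: +60 → 60 ≥ 30
  Harrow: +35 → 35 < 120
Round 2 — Ashby overflows.
  Fallow: +60 → 60 < 70
  Marsh: +90 → 90 ≥ 90
Round 3 — Marsh overflows.
  Brook: +10 → 10 < 90
  Glade: +15 → 15 < 70
No further overflows.

60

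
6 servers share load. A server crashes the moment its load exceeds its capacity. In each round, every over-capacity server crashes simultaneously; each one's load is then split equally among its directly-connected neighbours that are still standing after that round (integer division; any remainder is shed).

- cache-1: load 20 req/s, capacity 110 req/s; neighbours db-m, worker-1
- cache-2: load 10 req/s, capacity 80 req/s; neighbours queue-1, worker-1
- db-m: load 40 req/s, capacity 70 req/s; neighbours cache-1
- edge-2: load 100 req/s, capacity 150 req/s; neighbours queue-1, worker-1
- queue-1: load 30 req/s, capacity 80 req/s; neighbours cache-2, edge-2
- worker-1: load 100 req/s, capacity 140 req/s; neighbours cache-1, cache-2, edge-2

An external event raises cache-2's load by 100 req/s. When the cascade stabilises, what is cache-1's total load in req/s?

Round 1 — cache-2 at 110 > 80. cache-2 crashes.
  cache-2 sheds 110 req/s to queue-1, worker-1: 55 each.
    queue-1: 30+55 = 85 > 80
    worker-1: 100+55 = 155 > 140
Round 2 — queue-1, worker-1 crash.
  queue-1 sheds 85 req/s to edge-2: 85 each.
    edge-2: 100+85 = 185 > 150
  worker-1 sheds 155 req/s to cache-1, edge-2: 77 each (1 lost).
    cache-1: 20+77 = 97 ≤ 110
    edge-2: 185+77 = 262 > 150
Round 3 — edge-2 crashes.
  edge-2 sheds 262 req/s: no online neighbours, lost.
No further crashes.

97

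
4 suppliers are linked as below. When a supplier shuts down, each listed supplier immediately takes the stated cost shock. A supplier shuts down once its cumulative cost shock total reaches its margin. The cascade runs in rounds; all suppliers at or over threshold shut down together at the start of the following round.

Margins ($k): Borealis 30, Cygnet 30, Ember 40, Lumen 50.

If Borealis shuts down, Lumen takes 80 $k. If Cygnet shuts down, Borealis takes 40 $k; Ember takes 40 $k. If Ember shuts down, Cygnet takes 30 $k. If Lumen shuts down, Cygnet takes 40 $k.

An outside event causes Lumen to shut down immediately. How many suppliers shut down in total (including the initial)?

Round 1 — Lumen shuts down (initial).
  Cygnet: +40 → 40 ≥ 30
Round 2 — Cygnet shuts down.
  Borealis: +40 → 40 ≥ 30
  Ember: +40 → 40 ≥ 40
Round 3 — Borealis, Ember shut down.
No further shutdowns.

4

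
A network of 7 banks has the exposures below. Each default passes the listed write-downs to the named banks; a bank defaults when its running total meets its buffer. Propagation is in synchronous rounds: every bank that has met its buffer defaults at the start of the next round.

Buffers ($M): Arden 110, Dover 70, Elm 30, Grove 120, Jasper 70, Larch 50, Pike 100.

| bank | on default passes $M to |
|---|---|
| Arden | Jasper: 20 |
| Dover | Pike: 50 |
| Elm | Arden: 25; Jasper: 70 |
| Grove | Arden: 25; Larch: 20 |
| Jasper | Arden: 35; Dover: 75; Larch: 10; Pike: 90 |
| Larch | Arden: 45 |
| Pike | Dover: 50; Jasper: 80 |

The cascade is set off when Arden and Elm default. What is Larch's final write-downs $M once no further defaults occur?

Round 1 — Arden, Elm default (initial).
  Jasper: +20+70 → 90 ≥ 70
Round 2 — Jasper defaults.
  Dover: +75 → 75 ≥ 70
  Larch: +10 → 10 < 50
  Pike: +90 → 90 < 100
Round 3 — Dover defaults.
  Pike: +50 → 140 ≥ 100
Round 4 — Pike defaults.
No further defaults.

10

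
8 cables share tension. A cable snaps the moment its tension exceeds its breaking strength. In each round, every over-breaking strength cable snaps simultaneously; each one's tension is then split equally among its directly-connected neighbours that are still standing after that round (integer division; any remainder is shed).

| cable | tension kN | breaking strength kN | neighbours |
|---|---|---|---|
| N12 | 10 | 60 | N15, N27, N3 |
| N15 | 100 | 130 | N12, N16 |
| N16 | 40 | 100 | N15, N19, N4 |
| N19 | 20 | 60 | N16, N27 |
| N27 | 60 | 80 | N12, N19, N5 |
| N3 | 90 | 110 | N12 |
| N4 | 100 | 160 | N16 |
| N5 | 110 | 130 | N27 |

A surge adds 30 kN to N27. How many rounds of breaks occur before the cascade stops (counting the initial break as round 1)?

2

Round 1 — N27 at 90 > 80. N27 snaps.
  N27 sheds 90 kN to N12, N19, N5: 30 each.
    N12: 10+30 = 40 ≤ 60
    N19: 20+30 = 50 ≤ 60
    N5: 110+30 = 140 > 130
Round 2 — N5 snaps.
  N5 sheds 140 kN: no online neighbours, lost.
No further breaks.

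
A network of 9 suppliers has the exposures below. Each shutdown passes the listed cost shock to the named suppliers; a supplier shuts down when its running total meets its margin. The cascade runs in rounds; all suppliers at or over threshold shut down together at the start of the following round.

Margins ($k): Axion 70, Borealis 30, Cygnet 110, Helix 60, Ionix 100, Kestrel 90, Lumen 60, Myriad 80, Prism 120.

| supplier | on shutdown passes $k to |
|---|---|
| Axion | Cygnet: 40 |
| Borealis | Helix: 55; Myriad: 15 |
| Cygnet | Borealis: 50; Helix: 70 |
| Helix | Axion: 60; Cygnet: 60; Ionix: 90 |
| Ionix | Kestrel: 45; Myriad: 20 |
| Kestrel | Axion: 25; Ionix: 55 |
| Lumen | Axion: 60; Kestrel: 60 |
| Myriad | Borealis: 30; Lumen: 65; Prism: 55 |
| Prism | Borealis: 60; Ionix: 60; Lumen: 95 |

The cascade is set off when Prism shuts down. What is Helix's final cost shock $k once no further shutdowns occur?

Round 1 — Prism shuts down (initial).
  Borealis: +60 → 60 ≥ 30
  Ionix: +60 → 60 < 100
  Lumen: +95 → 95 ≥ 60
Round 2 — Borealis, Lumen shut down.
  Axion: +60 → 60 < 70
  Helix: +55 → 55 < 60
  Kestrel: +60 → 60 < 90
  Myriad: +15 → 15 < 80
No further shutdowns.

55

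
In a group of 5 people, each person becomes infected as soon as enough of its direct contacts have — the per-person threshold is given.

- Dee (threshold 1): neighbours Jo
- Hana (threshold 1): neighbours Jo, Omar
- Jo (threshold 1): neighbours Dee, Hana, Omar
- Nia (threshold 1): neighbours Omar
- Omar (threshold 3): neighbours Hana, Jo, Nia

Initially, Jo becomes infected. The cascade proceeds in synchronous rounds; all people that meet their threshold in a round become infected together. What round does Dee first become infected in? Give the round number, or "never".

Round 1 — Jo becomes infected (initial).
Round 2 — checking thresholds:
  Dee: 1 of 1 neighbours ≥ 1, becomes infected.
  Hana: 1 of 2 neighbours ≥ 1, becomes infected.
  Omar: 1 of 3 neighbours < 3, not yet.
Round 3 — no new infections; cascade stops.

2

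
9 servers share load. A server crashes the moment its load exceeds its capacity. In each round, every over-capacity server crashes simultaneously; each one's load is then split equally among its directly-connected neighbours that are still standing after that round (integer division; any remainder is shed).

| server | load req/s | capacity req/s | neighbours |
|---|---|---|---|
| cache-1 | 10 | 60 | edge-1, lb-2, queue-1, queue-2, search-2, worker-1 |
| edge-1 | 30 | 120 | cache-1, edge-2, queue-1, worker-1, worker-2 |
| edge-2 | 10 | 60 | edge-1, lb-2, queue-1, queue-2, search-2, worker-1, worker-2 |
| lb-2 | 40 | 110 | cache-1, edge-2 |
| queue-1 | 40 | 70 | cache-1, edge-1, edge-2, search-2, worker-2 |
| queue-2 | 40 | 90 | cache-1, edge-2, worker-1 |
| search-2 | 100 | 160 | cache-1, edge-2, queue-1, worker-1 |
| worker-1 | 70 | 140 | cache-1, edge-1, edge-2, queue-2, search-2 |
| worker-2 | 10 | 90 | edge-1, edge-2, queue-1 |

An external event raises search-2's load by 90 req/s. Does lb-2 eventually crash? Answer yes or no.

no

Round 1 — search-2 at 190 > 160. search-2 crashes.
  search-2 sheds 190 req/s to cache-1, edge-2, queue-1, worker-1: 47 each (2 lost).
    cache-1: 10+47 = 57 ≤ 60
    edge-2: 10+47 = 57 ≤ 60
    queue-1: 40+47 = 87 > 70
    worker-1: 70+47 = 117 ≤ 140
Round 2 — queue-1 crashes.
  queue-1 sheds 87 req/s to cache-1, edge-1, edge-2, worker-2: 21 each (3 lost).
    cache-1: 57+21 = 78 > 60
    edge-1: 30+21 = 51 ≤ 120
    edge-2: 57+21 = 78 > 60
    worker-2: 10+21 = 31 ≤ 90
Round 3 — cache-1, edge-2 crash.
  cache-1 sheds 78 req/s to edge-1, lb-2, queue-2, worker-1: 19 each (2 lost).
    edge-1: 51+19 = 70 ≤ 120
    lb-2: 40+19 = 59 ≤ 110
    queue-2: 40+19 = 59 ≤ 90
    worker-1: 117+19 = 136 ≤ 140
  edge-2 sheds 78 req/s to edge-1, lb-2, queue-2, worker-1, worker-2: 15 each (3 lost).
    edge-1: 70+15 = 85 ≤ 120
    lb-2: 59+15 = 74 ≤ 110
    queue-2: 59+15 = 74 ≤ 90
    worker-1: 136+15 = 151 > 140
    worker-2: 31+15 = 46 ≤ 90
Round 4 — worker-1 crashes.
  worker-1 sheds 151 req/s to edge-1, queue-2: 75 each (1 lost).
    edge-1: 85+75 = 160 > 120
    queue-2: 74+75 = 149 > 90
Round 5 — edge-1, queue-2 crash.
  edge-1 sheds 160 req/s to worker-2: 160 each.
    worker-2: 46+160 = 206 > 90
  queue-2 sheds 149 req/s: no online neighbours, lost.
Round 6 — worker-2 crashes.
  worker-2 sheds 206 req/s: no online neighbours, lost.
No further crashes.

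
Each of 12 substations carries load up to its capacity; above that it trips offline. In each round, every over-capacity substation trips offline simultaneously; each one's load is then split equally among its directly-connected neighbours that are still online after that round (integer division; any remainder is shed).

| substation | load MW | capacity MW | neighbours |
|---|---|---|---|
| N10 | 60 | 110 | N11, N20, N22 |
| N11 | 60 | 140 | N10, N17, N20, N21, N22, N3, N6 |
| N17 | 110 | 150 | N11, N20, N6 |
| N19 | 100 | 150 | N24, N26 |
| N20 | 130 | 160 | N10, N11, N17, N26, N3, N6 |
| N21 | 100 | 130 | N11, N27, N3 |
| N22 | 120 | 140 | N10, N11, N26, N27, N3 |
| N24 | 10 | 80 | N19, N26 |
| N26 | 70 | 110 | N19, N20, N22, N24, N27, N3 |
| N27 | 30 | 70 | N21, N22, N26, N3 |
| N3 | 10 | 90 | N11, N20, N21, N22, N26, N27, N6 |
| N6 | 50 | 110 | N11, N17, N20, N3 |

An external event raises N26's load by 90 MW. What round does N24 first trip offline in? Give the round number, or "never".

Round 1 — N26 at 160 > 110. N26 trips offline.
  N26 sheds 160 MW to N19, N20, N22, N24, N27, N3: 26 each (4 lost).
    N19: 100+26 = 126 ≤ 150
    N20: 130+26 = 156 ≤ 160
    N22: 120+26 = 146 > 140
    N24: 10+26 = 36 ≤ 80
    N27: 30+26 = 56 ≤ 70
    N3: 10+26 = 36 ≤ 90
Round 2 — N22 trips offline.
  N22 sheds 146 MW to N10, N11, N27, N3: 36 each (2 lost).
    N10: 60+36 = 96 ≤ 110
    N11: 60+36 = 96 ≤ 140
    N27: 56+36 = 92 > 70
    N3: 36+36 = 72 ≤ 90
Round 3 — N27 trips offline.
  N27 sheds 92 MW to N21, N3: 46 each.
    N21: 100+46 = 146 > 130
    N3: 72+46 = 118 > 90
Round 4 — N21, N3 trip offline.
  N21 sheds 146 MW to N11: 146 each.
    N11: 96+146 = 242 > 140
  N3 sheds 118 MW to N11, N20, N6: 39 each (1 lost).
    N11: 242+39 = 281 > 140
    N20: 156+39 = 195 > 160
    N6: 50+39 = 89 ≤ 110
Round 5 — N11, N20 trip offline.
  N11 sheds 281 MW to N10, N17, N6: 93 each (2 lost).
    N10: 96+93 = 189 > 110
    N17: 110+93 = 203 > 150
    N6: 89+93 = 182 > 110
  N20 sheds 195 MW to N10, N17, N6: 65 each.
    N10: 189+65 = 254 > 110
    N17: 203+65 = 268 > 150
    N6: 182+65 = 247 > 110
Round 6 — N10, N17, N6 trip offline.
  N10 sheds 254 MW: no online neighbours, lost.
  N17 sheds 268 MW: no online neighbours, lost.
  N6 sheds 247 MW: no online neighbours, lost.
No further trips.

never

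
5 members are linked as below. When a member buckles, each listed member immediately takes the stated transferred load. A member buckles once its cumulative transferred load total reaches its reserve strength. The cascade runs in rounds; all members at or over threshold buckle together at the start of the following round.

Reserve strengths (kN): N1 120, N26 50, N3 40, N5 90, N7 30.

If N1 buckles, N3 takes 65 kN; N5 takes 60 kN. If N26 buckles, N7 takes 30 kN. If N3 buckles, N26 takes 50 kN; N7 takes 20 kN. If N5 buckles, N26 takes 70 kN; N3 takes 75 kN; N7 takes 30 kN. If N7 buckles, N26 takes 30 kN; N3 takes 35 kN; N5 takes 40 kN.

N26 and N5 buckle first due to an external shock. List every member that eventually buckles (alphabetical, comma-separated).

N26, N3, N5, N7

Round 1 — N26, N5 buckle (initial).
  N3: +75 → 75 ≥ 40
  N7: +30+30 → 60 ≥ 30
Round 2 — N3, N7 buckle.
No further bucklings.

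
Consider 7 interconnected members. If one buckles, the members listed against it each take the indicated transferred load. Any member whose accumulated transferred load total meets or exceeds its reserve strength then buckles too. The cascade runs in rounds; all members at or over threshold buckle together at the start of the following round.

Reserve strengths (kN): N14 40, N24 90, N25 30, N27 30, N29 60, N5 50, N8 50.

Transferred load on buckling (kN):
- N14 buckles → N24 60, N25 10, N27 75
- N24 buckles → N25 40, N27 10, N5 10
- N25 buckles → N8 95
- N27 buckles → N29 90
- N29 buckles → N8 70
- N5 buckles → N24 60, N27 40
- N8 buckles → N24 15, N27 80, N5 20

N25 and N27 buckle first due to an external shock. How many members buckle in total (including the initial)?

4

Round 1 — N25, N27 buckle (initial).
  N29: +90 → 90 ≥ 60
  N8: +95 → 95 ≥ 50
Round 2 — N29, N8 buckle.
  N24: +15 → 15 < 90
  N5: +20 → 20 < 50
No further bucklings.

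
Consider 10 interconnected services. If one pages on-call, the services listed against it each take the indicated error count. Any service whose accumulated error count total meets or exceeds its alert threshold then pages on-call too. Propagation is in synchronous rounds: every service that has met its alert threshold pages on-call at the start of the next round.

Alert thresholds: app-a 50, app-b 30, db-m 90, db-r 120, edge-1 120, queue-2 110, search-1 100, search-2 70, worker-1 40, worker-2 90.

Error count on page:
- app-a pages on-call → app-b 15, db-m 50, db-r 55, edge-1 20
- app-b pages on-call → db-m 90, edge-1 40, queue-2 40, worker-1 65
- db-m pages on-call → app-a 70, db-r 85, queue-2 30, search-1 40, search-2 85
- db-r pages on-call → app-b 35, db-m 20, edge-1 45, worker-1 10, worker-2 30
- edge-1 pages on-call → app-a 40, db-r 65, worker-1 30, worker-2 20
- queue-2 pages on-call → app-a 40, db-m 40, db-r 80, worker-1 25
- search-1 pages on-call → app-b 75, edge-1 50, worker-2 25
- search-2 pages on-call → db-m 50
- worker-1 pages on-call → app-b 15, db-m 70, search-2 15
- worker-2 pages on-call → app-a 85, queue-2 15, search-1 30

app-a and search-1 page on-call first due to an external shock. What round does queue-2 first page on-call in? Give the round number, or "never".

Round 1 — app-a, search-1 page on-call (initial).
  app-b: +15+75 → 90 ≥ 30
  db-m: +50 → 50 < 90
  db-r: +55 → 55 < 120
  edge-1: +20+50 → 70 < 120
  worker-2: +25 → 25 < 90
Round 2 — app-b pages on-call.
  db-m: +90 → 140 ≥ 90
  edge-1: +40 → 110 < 120
  queue-2: +40 → 40 < 110
  worker-1: +65 → 65 ≥ 40
Round 3 — db-m, worker-1 page on-call.
  db-r: +85 → 140 ≥ 120
  queue-2: +30 → 70 < 110
  search-2: +85+15 → 100 ≥ 70
Round 4 — db-r, search-2 page on-call.
  edge-1: +45 → 155 ≥ 120
  worker-2: +30 → 55 < 90
Round 5 — edge-1 pages on-call.
  worker-2: +20 → 75 < 90
No further pages.

never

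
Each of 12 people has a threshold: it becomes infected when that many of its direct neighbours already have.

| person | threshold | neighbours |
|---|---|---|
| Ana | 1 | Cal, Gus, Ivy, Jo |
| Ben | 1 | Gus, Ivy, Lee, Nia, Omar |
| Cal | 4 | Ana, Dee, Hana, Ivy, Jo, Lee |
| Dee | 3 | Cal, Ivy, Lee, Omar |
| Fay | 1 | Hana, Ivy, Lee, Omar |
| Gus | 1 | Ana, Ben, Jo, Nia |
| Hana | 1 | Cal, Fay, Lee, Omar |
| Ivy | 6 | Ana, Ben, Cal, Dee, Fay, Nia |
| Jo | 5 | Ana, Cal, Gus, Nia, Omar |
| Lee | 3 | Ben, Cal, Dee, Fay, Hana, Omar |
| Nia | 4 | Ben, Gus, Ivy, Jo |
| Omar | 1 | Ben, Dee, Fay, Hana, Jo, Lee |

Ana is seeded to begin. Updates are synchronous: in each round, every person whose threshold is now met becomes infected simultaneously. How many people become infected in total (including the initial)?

Round 1 — Ana becomes infected (initial).
Round 2 — checking thresholds:
  Cal: 1 of 6 neighbours < 4, below threshold.
  Gus: 1 of 4 neighbours ≥ 1, becomes infected.
  Ivy: 1 of 6 neighbours < 6, below threshold.
  Jo: 1 of 5 neighbours < 5, below threshold.
Round 3 — checking thresholds:
  Ben: 1 of 5 neighbours ≥ 1, becomes infected.
  Cal: 1 of 6 neighbours < 4, below threshold.
  Ivy: 1 of 6 neighbours < 6, below threshold.
  Jo: 2 of 5 neighbours < 5, below threshold.
  Nia: 1 of 4 neighbours < 4, below threshold.
Round 4 — checking thresholds:
  Cal: 1 of 6 neighbours < 4, below threshold.
  Ivy: 2 of 6 neighbours < 6, below threshold.
  Jo: 2 of 5 neighbours < 5, below threshold.
  Lee: 1 of 6 neighbours < 3, below threshold.
  Nia: 2 of 4 neighbours < 4, below threshold.
  Omar: 1 of 6 neighbours ≥ 1, becomes infected.
Round 5 — checking thresholds:
  Cal: 1 of 6 neighbours < 4, below threshold.
  Dee: 1 of 4 neighbours < 3, below threshold.
  Fay: 1 of 4 neighbours ≥ 1, becomes infected.
  Hana: 1 of 4 neighbours ≥ 1, becomes infected.
  Ivy: 2 of 6 neighbours < 6, below threshold.
  Jo: 3 of 5 neighbours < 5, below threshold.
  Lee: 2 of 6 neighbours < 3, below threshold.
  Nia: 2 of 4 neighbours < 4, below threshold.
Round 6 — checking thresholds:
  Cal: 2 of 6 neighbours < 4, below threshold.
  Dee: 1 of 4 neighbours < 3, below threshold.
  Ivy: 3 of 6 neighbours < 6, below threshold.
  Jo: 3 of 5 neighbours < 5, below threshold.
  Lee: 4 of 6 neighbours ≥ 3, becomes infected.
  Nia: 2 of 4 neighbours < 4, below threshold.
Round 7 — no new infections; cascade stops.

7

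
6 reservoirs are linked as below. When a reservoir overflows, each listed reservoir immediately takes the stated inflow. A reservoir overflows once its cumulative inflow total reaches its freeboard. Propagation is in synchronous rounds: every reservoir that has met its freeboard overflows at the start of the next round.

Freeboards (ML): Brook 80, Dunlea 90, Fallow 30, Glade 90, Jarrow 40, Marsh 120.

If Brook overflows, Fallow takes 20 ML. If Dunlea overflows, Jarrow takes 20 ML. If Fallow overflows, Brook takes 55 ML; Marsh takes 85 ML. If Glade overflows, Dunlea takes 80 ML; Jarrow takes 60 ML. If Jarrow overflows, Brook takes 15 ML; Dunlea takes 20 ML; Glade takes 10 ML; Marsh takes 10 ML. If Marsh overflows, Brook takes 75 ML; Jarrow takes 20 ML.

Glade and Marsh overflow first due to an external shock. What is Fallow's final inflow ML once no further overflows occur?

20

Round 1 — Glade, Marsh overflow (initial).
  Brook: +75 → 75 < 80
  Dunlea: +80 → 80 < 90
  Jarrow: +60+20 → 80 ≥ 40
Round 2 — Jarrow overflows.
  Brook: +15 → 90 ≥ 80
  Dunlea: +20 → 100 ≥ 90
Round 3 — Brook, Dunlea overflow.
  Fallow: +20 → 20 < 30
No further overflows.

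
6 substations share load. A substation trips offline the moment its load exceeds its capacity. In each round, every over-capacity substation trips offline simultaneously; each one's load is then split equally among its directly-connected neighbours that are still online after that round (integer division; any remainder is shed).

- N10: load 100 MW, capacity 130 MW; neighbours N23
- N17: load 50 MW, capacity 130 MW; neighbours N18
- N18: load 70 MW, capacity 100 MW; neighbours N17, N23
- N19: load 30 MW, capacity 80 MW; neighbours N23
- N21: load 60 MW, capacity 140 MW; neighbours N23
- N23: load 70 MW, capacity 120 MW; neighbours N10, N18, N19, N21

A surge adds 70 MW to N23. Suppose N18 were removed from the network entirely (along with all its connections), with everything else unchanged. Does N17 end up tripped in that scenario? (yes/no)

no

With N18 removed:
Round 1 — N23 at 140 > 120. N23 trips offline.
  N23 sheds 140 MW to N10, N19, N21: 46 each (2 lost).
    N10: 100+46 = 146 > 130
    N19: 30+46 = 76 ≤ 80
    N21: 60+46 = 106 ≤ 140
Round 2 — N10 trips offline.
  N10 sheds 146 MW: no online neighbours, lost.
No further trips.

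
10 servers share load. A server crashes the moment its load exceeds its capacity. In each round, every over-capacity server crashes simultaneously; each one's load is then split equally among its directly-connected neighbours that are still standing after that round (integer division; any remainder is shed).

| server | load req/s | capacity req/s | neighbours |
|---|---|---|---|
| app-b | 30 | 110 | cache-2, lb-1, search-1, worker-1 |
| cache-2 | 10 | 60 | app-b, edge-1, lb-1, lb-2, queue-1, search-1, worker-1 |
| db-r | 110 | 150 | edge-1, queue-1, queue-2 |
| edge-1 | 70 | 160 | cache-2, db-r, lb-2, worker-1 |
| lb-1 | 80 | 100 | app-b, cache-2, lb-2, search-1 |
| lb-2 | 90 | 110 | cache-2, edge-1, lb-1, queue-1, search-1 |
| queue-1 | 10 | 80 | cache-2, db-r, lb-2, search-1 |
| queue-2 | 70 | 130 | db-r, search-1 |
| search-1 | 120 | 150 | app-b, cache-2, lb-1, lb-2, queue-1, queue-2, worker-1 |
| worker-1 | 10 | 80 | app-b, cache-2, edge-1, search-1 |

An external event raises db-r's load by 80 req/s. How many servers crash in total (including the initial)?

10

Round 1 — db-r at 190 > 150. db-r crashes.
  db-r sheds 190 req/s to edge-1, queue-1, queue-2: 63 each (1 lost).
    edge-1: 70+63 = 133 ≤ 160
    queue-1: 10+63 = 73 ≤ 80
    queue-2: 70+63 = 133 > 130
Round 2 — queue-2 crashes.
  queue-2 sheds 133 req/s to search-1: 133 each.
    search-1: 120+133 = 253 > 150
Round 3 — search-1 crashes.
  search-1 sheds 253 req/s to app-b, cache-2, lb-1, lb-2, queue-1, worker-1: 42 each (1 lost).
    app-b: 30+42 = 72 ≤ 110
    cache-2: 10+42 = 52 ≤ 60
    lb-1: 80+42 = 122 > 100
    lb-2: 90+42 = 132 > 110
    queue-1: 73+42 = 115 > 80
    worker-1: 10+42 = 52 ≤ 80
Round 4 — lb-1, lb-2, queue-1 crash.
  lb-1 sheds 122 req/s to app-b, cache-2: 61 each.
    app-b: 72+61 = 133 > 110
    cache-2: 52+61 = 113 > 60
  lb-2 sheds 132 req/s to cache-2, edge-1: 66 each.
    cache-2: 113+66 = 179 > 60
    edge-1: 133+66 = 199 > 160
  queue-1 sheds 115 req/s to cache-2: 115 each.
    cache-2: 179+115 = 294 > 60
Round 5 — app-b, cache-2, edge-1 crash.
  app-b sheds 133 req/s to worker-1: 133 each.
    worker-1: 52+133 = 185 > 80
  cache-2 sheds 294 req/s to worker-1: 294 each.
    worker-1: 185+294 = 479 > 80
  edge-1 sheds 199 req/s to worker-1: 199 each.
    worker-1: 479+199 = 678 > 80
Round 6 — worker-1 crashes.
  worker-1 sheds 678 req/s: no online neighbours, lost.
No further crashes.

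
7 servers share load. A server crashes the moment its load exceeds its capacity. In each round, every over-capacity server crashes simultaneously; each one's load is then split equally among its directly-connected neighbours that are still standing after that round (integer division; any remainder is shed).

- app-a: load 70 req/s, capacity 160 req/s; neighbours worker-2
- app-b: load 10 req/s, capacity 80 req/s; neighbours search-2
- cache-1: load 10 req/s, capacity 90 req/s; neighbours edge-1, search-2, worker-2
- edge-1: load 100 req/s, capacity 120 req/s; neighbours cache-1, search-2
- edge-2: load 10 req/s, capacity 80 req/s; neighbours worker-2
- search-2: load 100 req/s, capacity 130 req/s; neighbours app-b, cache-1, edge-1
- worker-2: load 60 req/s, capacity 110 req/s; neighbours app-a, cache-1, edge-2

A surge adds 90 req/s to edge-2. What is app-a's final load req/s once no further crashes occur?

150

Round 1 — edge-2 at 100 > 80. edge-2 crashes.
  edge-2 sheds 100 req/s to worker-2: 100 each.
    worker-2: 60+100 = 160 > 110
Round 2 — worker-2 crashes.
  worker-2 sheds 160 req/s to app-a, cache-1: 80 each.
    app-a: 70+80 = 150 ≤ 160
    cache-1: 10+80 = 90 ≤ 90
No further crashes.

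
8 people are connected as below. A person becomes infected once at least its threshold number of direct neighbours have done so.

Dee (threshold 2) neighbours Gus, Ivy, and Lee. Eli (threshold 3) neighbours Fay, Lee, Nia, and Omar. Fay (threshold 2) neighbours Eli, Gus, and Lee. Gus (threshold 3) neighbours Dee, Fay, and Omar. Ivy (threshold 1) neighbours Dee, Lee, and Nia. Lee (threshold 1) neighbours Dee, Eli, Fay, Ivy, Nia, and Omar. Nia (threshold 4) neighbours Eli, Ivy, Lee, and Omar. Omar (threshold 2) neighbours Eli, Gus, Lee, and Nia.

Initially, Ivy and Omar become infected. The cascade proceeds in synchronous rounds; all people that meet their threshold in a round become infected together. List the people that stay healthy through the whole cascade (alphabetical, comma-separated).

Eli, Fay, Gus, Nia

Round 1 — Ivy, Omar become infected (initial).
Round 2 — checking thresholds:
  Dee: 1 of 3 neighbours < 2, below threshold.
  Eli: 1 of 4 neighbours < 3, below threshold.
  Gus: 1 of 3 neighbours < 3, below threshold.
  Lee: 2 of 6 neighbours ≥ 1, becomes infected.
  Nia: 2 of 4 neighbours < 4, below threshold.
Round 3 — checking thresholds:
  Dee: 2 of 3 neighbours ≥ 2, becomes infected.
  Eli: 2 of 4 neighbours < 3, below threshold.
  Fay: 1 of 3 neighbours < 2, below threshold.
  Gus: 1 of 3 neighbours < 3, below threshold.
  Nia: 3 of 4 neighbours < 4, below threshold.
Round 4 — no new infections; cascade stops.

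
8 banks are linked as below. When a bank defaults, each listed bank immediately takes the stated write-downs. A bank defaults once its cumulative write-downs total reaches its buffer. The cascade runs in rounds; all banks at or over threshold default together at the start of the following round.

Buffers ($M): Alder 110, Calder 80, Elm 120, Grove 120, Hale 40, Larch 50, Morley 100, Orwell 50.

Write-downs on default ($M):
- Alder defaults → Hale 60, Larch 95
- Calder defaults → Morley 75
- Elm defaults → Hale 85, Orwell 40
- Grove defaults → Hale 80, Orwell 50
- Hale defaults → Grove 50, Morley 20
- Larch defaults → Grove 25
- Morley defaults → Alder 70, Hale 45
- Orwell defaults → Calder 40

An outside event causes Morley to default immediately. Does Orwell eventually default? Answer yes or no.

no

Round 1 — Morley defaults (initial).
  Alder: +70 → 70 < 110
  Hale: +45 → 45 ≥ 40
Round 2 — Hale defaults.
  Grove: +50 → 50 < 120
No further defaults.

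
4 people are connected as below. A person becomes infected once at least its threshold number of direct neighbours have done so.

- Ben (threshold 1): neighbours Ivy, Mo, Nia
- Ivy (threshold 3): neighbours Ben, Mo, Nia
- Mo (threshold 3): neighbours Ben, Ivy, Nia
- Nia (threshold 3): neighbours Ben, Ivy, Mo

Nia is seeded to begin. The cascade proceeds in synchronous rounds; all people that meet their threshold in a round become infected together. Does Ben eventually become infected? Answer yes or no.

Round 1 — Nia becomes infected (initial).
Round 2 — checking thresholds:
  Ben: 1 of 3 neighbours ≥ 1, becomes infected.
  Ivy: 1 of 3 neighbours < 3, below threshold.
  Mo: 1 of 3 neighbours < 3, below threshold.
Round 3 — no new infections; cascade stops.

yes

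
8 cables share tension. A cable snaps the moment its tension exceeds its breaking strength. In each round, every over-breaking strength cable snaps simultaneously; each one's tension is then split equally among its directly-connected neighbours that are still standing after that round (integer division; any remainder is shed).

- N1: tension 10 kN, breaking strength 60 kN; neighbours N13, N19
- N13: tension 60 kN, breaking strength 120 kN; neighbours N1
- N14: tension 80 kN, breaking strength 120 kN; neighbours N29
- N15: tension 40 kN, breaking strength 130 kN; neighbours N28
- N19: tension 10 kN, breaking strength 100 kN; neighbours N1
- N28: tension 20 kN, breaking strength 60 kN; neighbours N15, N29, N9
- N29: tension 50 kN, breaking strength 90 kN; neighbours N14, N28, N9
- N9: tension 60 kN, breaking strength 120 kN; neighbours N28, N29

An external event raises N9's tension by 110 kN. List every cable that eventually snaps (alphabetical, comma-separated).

N14, N15, N28, N29, N9

Round 1 — N9 at 170 > 120. N9 snaps.
  N9 sheds 170 kN to N28, N29: 85 each.
    N28: 20+85 = 105 > 60
    N29: 50+85 = 135 > 90
Round 2 — N28, N29 snap.
  N28 sheds 105 kN to N15: 105 each.
    N15: 40+105 = 145 > 130
  N29 sheds 135 kN to N14: 135 each.
    N14: 80+135 = 215 > 120
Round 3 — N14, N15 snap.
  N14 sheds 215 kN: no online neighbours, lost.
  N15 sheds 145 kN: no online neighbours, lost.
No further breaks.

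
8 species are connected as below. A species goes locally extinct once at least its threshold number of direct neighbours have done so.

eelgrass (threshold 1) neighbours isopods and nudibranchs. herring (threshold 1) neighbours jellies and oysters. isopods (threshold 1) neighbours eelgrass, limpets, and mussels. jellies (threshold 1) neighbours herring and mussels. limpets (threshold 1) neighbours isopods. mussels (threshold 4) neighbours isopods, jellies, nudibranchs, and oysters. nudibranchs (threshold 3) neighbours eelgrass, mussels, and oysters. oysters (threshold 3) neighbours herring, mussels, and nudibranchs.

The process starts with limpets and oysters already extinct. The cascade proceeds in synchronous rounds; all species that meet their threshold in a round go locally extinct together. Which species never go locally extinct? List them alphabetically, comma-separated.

Round 1 — limpets, oysters go locally extinct (initial).
Round 2 — checking thresholds:
  herring: 1 of 2 neighbours ≥ 1, goes locally extinct.
  isopods: 1 of 3 neighbours ≥ 1, goes locally extinct.
  mussels: 1 of 4 neighbours < 4, not yet.
  nudibranchs: 1 of 3 neighbours < 3, not yet.
Round 3 — checking thresholds:
  eelgrass: 1 of 2 neighbours ≥ 1, goes locally extinct.
  jellies: 1 of 2 neighbours ≥ 1, goes locally extinct.
  mussels: 2 of 4 neighbours < 4, not yet.
  nudibranchs: 1 of 3 neighbours < 3, not yet.
Round 4 — no new extinctions; cascade stops.

mussels, nudibranchs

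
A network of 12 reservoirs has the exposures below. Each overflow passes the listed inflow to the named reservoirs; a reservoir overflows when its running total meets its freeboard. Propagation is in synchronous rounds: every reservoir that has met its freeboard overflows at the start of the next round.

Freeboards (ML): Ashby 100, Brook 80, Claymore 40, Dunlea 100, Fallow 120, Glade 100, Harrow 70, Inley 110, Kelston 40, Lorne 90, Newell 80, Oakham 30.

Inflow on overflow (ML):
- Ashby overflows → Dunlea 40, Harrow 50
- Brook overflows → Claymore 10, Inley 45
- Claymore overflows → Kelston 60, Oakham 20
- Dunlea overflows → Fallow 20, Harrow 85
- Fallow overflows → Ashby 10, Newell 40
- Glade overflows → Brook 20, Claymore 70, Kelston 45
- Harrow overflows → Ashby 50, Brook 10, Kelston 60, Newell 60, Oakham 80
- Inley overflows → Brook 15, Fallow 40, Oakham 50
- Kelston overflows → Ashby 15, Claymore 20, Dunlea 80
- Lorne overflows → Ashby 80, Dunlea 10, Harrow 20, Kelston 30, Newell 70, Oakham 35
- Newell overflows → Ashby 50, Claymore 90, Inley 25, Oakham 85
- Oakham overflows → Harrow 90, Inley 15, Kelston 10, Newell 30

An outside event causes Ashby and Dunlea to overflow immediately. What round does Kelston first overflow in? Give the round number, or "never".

Round 1 — Ashby, Dunlea overflow (initial).
  Fallow: +20 → 20 < 120
  Harrow: +50+85 → 135 ≥ 70
Round 2 — Harrow overflows.
  Brook: +10 → 10 < 80
  Kelston: +60 → 60 ≥ 40
  Newell: +60 → 60 < 80
  Oakham: +80 → 80 ≥ 30
Round 3 — Kelston, Oakham overflow.
  Claymore: +20 → 20 < 40
  Inley: +15 → 15 < 110
  Newell: +30 → 90 ≥ 80
Round 4 — Newell overflows.
  Claymore: +90 → 110 ≥ 40
  Inley: +25 → 40 < 110
Round 5 — Claymore overflows.
No further overflows.

3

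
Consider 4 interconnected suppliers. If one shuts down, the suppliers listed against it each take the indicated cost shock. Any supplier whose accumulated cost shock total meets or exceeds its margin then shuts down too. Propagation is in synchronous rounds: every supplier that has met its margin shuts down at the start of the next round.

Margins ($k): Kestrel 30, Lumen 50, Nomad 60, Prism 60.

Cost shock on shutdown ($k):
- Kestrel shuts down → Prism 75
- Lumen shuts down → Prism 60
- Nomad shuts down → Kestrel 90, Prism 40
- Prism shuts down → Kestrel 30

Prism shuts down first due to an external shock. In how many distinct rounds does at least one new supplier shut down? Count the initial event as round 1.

2

Round 1 — Prism shuts down (initial).
  Kestrel: +30 → 30 ≥ 30
Round 2 — Kestrel shuts down.
No further shutdowns.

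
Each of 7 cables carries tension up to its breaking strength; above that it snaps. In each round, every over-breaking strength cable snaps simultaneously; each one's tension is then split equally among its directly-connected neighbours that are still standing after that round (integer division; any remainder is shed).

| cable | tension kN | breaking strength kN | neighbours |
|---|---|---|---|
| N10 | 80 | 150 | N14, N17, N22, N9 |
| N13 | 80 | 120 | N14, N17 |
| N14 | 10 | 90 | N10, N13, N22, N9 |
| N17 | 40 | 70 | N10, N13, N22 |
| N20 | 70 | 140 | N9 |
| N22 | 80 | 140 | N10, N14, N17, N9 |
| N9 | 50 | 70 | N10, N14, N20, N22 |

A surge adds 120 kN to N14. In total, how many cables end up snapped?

Round 1 — N14 at 130 > 90. N14 snaps.
  N14 sheds 130 kN to N10, N13, N22, N9: 32 each (2 lost).
    N10: 80+32 = 112 ≤ 150
    N13: 80+32 = 112 ≤ 120
    N22: 80+32 = 112 ≤ 140
    N9: 50+32 = 82 > 70
Round 2 — N9 snaps.
  N9 sheds 82 kN to N10, N20, N22: 27 each (1 lost).
    N10: 112+27 = 139 ≤ 150
    N20: 70+27 = 97 ≤ 140
    N22: 112+27 = 139 ≤ 140
No further breaks.

2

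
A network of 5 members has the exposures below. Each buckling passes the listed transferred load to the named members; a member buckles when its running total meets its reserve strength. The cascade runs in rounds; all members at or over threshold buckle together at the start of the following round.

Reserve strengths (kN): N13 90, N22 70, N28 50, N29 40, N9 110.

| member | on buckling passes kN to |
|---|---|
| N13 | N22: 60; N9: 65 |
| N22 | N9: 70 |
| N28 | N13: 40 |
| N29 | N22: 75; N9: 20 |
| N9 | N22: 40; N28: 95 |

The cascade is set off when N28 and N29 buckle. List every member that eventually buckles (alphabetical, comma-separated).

Round 1 — N28, N29 buckle (initial).
  N13: +40 → 40 < 90
  N22: +75 → 75 ≥ 70
  N9: +20 → 20 < 110
Round 2 — N22 buckles.
  N9: +70 → 90 < 110
No further bucklings.

N22, N28, N29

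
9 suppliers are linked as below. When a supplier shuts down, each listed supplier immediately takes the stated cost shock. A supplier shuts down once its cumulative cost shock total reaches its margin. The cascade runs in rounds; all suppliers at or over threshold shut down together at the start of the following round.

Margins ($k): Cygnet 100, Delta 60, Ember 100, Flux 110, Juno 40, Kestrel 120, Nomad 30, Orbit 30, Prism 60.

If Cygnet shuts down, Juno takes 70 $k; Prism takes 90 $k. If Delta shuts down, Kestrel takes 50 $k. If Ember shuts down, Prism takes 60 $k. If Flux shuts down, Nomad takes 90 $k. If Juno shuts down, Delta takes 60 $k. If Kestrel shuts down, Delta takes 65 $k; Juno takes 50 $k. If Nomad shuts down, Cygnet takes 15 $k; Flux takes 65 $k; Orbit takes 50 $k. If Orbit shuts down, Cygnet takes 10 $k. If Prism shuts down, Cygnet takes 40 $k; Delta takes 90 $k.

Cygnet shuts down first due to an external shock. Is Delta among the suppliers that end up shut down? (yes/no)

yes

Round 1 — Cygnet shuts down (initial).
  Juno: +70 → 70 ≥ 40
  Prism: +90 → 90 ≥ 60
Round 2 — Juno, Prism shut down.
  Delta: +60+90 → 150 ≥ 60
Round 3 — Delta shuts down.
  Kestrel: +50 → 50 < 120
No further shutdowns.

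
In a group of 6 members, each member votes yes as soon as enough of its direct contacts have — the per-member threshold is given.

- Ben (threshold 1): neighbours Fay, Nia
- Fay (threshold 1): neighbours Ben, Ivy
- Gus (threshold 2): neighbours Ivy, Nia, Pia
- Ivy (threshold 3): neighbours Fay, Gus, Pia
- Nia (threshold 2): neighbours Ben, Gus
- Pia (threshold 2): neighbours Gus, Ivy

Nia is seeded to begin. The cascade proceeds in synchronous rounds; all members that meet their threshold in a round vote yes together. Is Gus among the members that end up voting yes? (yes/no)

Round 1 — Nia votes yes (initial).
Round 2 — checking thresholds:
  Ben: 1 of 2 neighbours ≥ 1, votes yes.
  Gus: 1 of 3 neighbours < 2, holds.
Round 3 — checking thresholds:
  Fay: 1 of 2 neighbours ≥ 1, votes yes.
  Gus: 1 of 3 neighbours < 2, holds.
Round 4 — no new yes votes; cascade stops.

no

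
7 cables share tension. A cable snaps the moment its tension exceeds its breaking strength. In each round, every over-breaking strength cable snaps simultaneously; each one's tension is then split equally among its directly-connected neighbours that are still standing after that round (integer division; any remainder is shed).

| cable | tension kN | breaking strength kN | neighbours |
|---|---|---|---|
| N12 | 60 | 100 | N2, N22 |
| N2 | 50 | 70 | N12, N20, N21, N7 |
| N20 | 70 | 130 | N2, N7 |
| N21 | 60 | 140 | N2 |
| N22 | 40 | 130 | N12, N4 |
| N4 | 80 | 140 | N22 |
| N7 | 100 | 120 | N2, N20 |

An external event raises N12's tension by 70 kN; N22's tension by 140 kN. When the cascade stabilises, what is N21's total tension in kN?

120

Round 1 — N12 at 130 > 100; N22 at 180 > 130. N12, N22 snap.
  N12 sheds 130 kN to N2: 130 each.
    N2: 50+130 = 180 > 70
  N22 sheds 180 kN to N4: 180 each.
    N4: 80+180 = 260 > 140
Round 2 — N2, N4 snap.
  N2 sheds 180 kN to N20, N21, N7: 60 each.
    N20: 70+60 = 130 ≤ 130
    N21: 60+60 = 120 ≤ 140
    N7: 100+60 = 160 > 120
  N4 sheds 260 kN: no online neighbours, lost.
Round 3 — N7 snaps.
  N7 sheds 160 kN to N20: 160 each.
    N20: 130+160 = 290 > 130
Round 4 — N20 snaps.
  N20 sheds 290 kN: no online neighbours, lost.
No further breaks.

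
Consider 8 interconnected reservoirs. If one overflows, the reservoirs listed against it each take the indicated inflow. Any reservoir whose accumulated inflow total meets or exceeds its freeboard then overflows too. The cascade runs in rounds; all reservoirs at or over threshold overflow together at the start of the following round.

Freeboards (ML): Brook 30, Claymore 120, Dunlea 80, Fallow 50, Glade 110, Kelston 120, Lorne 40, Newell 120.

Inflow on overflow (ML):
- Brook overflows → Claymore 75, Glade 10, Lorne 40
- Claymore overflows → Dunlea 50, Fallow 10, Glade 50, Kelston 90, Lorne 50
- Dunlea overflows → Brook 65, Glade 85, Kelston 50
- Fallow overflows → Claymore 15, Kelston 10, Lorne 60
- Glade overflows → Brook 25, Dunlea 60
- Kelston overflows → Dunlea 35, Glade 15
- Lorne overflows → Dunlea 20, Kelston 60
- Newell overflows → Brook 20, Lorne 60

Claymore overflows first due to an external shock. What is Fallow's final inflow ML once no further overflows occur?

10

Round 1 — Claymore overflows (initial).
  Dunlea: +50 → 50 < 80
  Fallow: +10 → 10 < 50
  Glade: +50 → 50 < 110
  Kelston: +90 → 90 < 120
  Lorne: +50 → 50 ≥ 40
Round 2 — Lorne overflows.
  Dunlea: +20 → 70 < 80
  Kelston: +60 → 150 ≥ 120
Round 3 — Kelston overflows.
  Dunlea: +35 → 105 ≥ 80
  Glade: +15 → 65 < 110
Round 4 — Dunlea overflows.
  Brook: +65 → 65 ≥ 30
  Glade: +85 → 150 ≥ 110
Round 5 — Brook, Glade overflow.
No further overflows.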